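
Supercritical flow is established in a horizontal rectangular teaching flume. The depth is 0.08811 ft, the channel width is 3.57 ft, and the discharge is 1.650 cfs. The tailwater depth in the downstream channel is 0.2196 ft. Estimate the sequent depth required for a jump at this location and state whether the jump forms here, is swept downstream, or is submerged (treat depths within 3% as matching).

y₂ = 0.3465 ft; the jump is swept downstream

q = Q/b = 1.650/3.57 = 0.4622 ft²/s; V₁ = q/y₁ = 5.246 ft/s. Fr₁ = V₁/√(g·y₁) = 3.114.
From the momentum equation for a rectangular channel, y₂/y₁ = ½[√(1 + 8Fr₁²) − 1] = ½[√78.587 − 1] = 3.932.
y₂ = 3.932 × 0.08811 = 0.3465 ft.
Tailwater y_tw = 0.2196 ft: y_tw < y₂, so the jump is swept downstream.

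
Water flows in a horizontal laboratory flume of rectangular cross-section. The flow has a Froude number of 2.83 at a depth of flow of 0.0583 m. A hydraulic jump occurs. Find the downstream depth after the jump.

y₂ = 0.206 m

Fr₁ = 2.83 (given).
Sequent-depth ratio: y₂/y₁ = ½[√(1 + 8Fr₁²) − 1] = ½[√65.07 − 1] = 3.53.
y₂ = 3.53 × 0.0583 = 0.206 m.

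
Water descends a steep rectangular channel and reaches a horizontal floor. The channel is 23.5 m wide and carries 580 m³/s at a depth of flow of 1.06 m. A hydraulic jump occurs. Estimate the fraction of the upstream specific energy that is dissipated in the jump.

ΔE/E₁ = 0.631 (63.1%)

q = Q/b = 580/23.5 = 24.7 m²/s; V₁ = q/y₁ = 23.3 m/s. Fr₁ = V₁/√(g·y₁) = 7.22.
Sequent-depth ratio: y₂/y₁ = ½[√(1 + 8Fr₁²) − 1] = ½[√418.1 − 1] = 9.72.
y₂ = 9.72 × 1.06 = 10.3 m.
E₁ = y₁ + V₁²/2g = 28.7 m. ΔE = (y₂ − y₁)³/(4y₁y₂) = 18.1 m. ΔE/E₁ = 18.1/28.7 = 0.631.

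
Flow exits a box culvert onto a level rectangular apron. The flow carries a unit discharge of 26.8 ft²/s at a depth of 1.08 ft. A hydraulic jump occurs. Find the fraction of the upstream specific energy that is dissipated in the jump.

ΔE/E₁ = 0.415 (41.5%)

V₁ = q/y₁ = 26.8/1.08 = 24.8 ft/s. Fr₁ = V₁/√(g·y₁) = 24.8/√(32.2×1.08) = 4.21.
Conjugate-depth relation: y₂/y₁ = ½[√(1 + 8Fr₁²) − 1] = ½[√142.7 − 1] = 5.47.
y₂ = 5.47 × 1.08 = 5.91 ft.
E₁ = y₁ + V₁²/2g = 10.6 ft. ΔE = (y₂ − y₁)³/(4y₁y₂) = 4.41 ft. ΔE/E₁ = 4.41/10.6 = 0.415.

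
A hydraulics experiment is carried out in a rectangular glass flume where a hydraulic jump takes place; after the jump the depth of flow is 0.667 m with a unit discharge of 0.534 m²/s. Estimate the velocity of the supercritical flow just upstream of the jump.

V₂ = q/y₂ = 0.534/0.667 = 0.801 m/s; Fr₂ = V₂/√(g·y₂) = 0.313.
Applying the sequent-depth relation in reverse, y₁/y₂ = ½[√(1 + 8Fr₂²) − 1] = ½[√1.784 − 1] = 0.168.
y₁ = 0.168 × 0.667 = 0.112 m.
V₁ = q/y₁ = 0.534/0.112 = 4.77 m/s.

V₁ = 4.77 m/s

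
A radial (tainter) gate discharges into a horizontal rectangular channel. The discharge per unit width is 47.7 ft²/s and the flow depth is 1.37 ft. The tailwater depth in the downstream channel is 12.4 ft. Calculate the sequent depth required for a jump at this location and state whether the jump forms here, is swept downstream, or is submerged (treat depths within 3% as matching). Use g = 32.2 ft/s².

V₁ = q/y₁ = 47.7/1.37 = 34.8 ft/s. Fr₁ = V₁/√(g·y₁) = 34.8/√(32.2×1.37) = 5.24.
Sequent-depth ratio: y₂/y₁ = ½[√(1 + 8Fr₁²) − 1] = ½[√220.8 − 1] = 6.93.
y₂ = 6.93 × 1.37 = 9.49 ft.
Tailwater y_tw = 12.4 ft: y_tw > y₂, so the jump is submerged.

y₂ = 9.49 ft; the jump is submerged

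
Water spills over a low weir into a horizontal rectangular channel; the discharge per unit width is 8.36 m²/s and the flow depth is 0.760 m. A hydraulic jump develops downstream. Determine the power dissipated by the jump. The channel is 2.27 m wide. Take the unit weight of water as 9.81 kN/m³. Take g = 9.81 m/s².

V₁ = q/y₁ = 8.36/0.760 = 11.0 m/s. Fr₁ = V₁/√(g·y₁) = 11.0/√(9.81×0.760) = 4.03.
Bélanger equation: y₂/y₁ = ½[√(1 + 8Fr₁²) − 1] = ½[√130.8 − 1] = 5.22.
y₂ = 5.22 × 0.760 = 3.97 m.
Head loss: ΔE = (y₂ − y₁)³/(4y₁y₂) = (3.97 − 0.760)³/(4×0.760×3.97) = 33.0/12.1 = 2.73 m.
Q = q·b = 8.36 × 2.27 = 19.0 m³/s. P = γ·Q·ΔE = 9.81 × 19.0 × 2.73 = 509 kW.

P = 509 kW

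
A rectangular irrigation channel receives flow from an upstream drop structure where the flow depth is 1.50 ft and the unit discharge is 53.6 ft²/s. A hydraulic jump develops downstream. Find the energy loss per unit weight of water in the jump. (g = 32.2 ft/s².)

V₁ = q/y₁ = 53.6/1.50 = 35.7 ft/s. Fr₁ = V₁/√(g·y₁) = 35.7/√(32.2×1.50) = 5.14.
Conjugate-depth relation: y₂/y₁ = ½[√(1 + 8Fr₁²) − 1] = ½[√212.5 − 1] = 6.79.
y₂ = 6.79 × 1.50 = 10.2 ft.
Head loss: ΔE = (y₂ − y₁)³/(4y₁y₂) = (10.2 − 1.50)³/(4×1.50×10.2) = 655/61.1 = 10.7 ft.

ΔE = 10.7 ft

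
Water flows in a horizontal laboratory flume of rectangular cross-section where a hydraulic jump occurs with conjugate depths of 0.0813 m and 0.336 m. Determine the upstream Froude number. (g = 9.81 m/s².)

Fr₁ = 3.26

For a rectangular channel the momentum equation gives q² = ½·g·y₁·y₂·(y₁ + y₂) = ½×9.81×0.0813×0.336×0.417 = 0.0559.
q = √0.0559 = 0.236 m²/s.
V₁ = q/y₁ = 2.91 m/s; Fr₁ = V₁/√(g·y₁) = 3.26.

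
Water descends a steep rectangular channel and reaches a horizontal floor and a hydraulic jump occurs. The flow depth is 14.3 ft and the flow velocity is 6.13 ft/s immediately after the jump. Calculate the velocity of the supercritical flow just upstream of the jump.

Fr₂ = V₂/√(g·y₂) = 6.13/√(32.2×14.3) = 0.286.
Applying the sequent-depth relation in reverse, y₁/y₂ = ½[√(1 + 8Fr₂²) − 1] = ½[√1.653 − 1] = 0.143.
y₁ = 0.143 × 14.3 = 2.04 ft.
V₁ = q/y₁ = 87.7/2.04 = 42.9 ft/s.

V₁ = 42.9 ft/s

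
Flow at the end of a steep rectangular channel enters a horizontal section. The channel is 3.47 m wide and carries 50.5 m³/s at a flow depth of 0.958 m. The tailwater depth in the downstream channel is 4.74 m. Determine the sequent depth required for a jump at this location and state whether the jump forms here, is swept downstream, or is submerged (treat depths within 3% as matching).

y₂ = 6.25 m; the jump is swept downstream

q = Q/b = 50.5/3.47 = 14.6 m²/s; V₁ = q/y₁ = 15.2 m/s. Fr₁ = V₁/√(g·y₁) = 4.96.
By Bélanger, y₂/y₁ = ½[√(1 + 8Fr₁²) − 1] = ½[√197.4 − 1] = 6.53.
y₂ = 6.53 × 0.958 = 6.25 m.
Tailwater y_tw = 4.74 m: y_tw < y₂, so the jump is swept downstream.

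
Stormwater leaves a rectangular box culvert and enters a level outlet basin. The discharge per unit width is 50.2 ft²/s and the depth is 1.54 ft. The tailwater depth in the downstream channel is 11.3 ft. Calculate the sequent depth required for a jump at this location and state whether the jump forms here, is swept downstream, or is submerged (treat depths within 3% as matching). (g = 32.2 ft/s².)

V₁ = q/y₁ = 50.2/1.54 = 32.6 ft/s. Fr₁ = V₁/√(g·y₁) = 32.6/√(32.2×1.54) = 4.63.
By Bélanger, y₂/y₁ = ½[√(1 + 8Fr₁²) − 1] = ½[√172.4 − 1] = 6.07.
y₂ = 6.07 × 1.54 = 9.34 ft.
Tailwater y_tw = 11.3 ft: y_tw > y₂, so the jump is submerged.

y₂ = 9.34 ft; the jump is submerged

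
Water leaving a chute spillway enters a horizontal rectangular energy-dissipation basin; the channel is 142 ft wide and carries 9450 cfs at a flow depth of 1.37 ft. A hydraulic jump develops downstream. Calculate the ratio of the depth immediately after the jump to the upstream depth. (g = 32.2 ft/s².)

y₂/y₁ = 9.86

q = Q/b = 9450/142 = 66.5 ft²/s; V₁ = q/y₁ = 48.6 ft/s. Fr₁ = V₁/√(g·y₁) = 7.31.
From the momentum equation for a rectangular channel, y₂/y₁ = ½[√(1 + 8Fr₁²) − 1] = ½[√428.9 − 1] = 9.86.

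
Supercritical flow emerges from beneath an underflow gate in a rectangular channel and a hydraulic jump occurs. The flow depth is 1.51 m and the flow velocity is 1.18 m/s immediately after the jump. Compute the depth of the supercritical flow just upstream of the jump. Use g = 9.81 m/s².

Fr₂ = V₂/√(g·y₂) = 1.18/√(9.81×1.51) = 0.307.
The Bélanger relation is symmetric: y₁/y₂ = ½[√(1 + 8Fr₂²) − 1] = ½[√1.752 − 1] = 0.162.
y₁ = 0.162 × 1.51 = 0.244 m.

y₁ = 0.244 m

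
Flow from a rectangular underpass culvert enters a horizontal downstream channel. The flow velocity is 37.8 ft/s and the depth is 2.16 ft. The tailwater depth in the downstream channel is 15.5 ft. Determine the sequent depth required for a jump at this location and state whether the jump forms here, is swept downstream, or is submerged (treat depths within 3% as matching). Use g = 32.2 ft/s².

Fr₁ = V₁/√(g·y₁) = 37.8/√(32.2×2.16) = 4.53.
Sequent-depth ratio: y₂/y₁ = ½[√(1 + 8Fr₁²) − 1] = ½[√165.3 − 1] = 5.93.
y₂ = 5.93 × 2.16 = 12.8 ft.
Tailwater y_tw = 15.5 ft: y_tw > y₂, so the jump is submerged.

y₂ = 12.8 ft; the jump is submerged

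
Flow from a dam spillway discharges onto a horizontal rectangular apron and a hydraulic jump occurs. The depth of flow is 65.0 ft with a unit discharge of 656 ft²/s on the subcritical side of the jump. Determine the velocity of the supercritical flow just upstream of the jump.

V₂ = q/y₂ = 656/65.0 = 10.1 ft/s; Fr₂ = V₂/√(g·y₂) = 0.221.
From the momentum equation (using Fr₂), y₁/y₂ = ½[√(1 + 8Fr₂²) − 1] = ½[√1.389 − 1] = 0.0893.
y₁ = 0.0893 × 65.0 = 5.81 ft.
V₁ = q/y₁ = 656/5.81 = 113 ft/s.

V₁ = 113 ft/s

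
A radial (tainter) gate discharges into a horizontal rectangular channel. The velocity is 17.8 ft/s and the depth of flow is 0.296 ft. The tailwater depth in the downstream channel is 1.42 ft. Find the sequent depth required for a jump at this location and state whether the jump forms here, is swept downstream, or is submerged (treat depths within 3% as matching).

y₂ = 2.27 ft; the jump is swept downstream

Fr₁ = V₁/√(g·y₁) = 17.8/√(32.2×0.296) = 5.77.
Bélanger equation: y₂/y₁ = ½[√(1 + 8Fr₁²) − 1] = ½[√266.9 − 1] = 7.67.
y₂ = 7.67 × 0.296 = 2.27 ft.
Tailwater y_tw = 1.42 ft: y_tw < y₂, so the jump is swept downstream.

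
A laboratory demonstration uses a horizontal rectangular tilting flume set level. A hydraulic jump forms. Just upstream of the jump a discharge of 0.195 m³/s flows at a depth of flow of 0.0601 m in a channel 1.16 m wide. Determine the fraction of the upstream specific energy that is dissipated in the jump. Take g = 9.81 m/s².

ΔE/E₁ = 0.348 (34.8%)

q = Q/b = 0.195/1.16 = 0.168 m²/s; V₁ = q/y₁ = 2.80 m/s. Fr₁ = V₁/√(g·y₁) = 3.64.
Conjugate-depth relation: y₂/y₁ = ½[√(1 + 8Fr₁²) − 1] = ½[√107.2 − 1] = 4.68.
y₂ = 4.68 × 0.0601 = 0.281 m.
E₁ = y₁ + V₁²/2g = 0.459 m. ΔE = (y₂ − y₁)³/(4y₁y₂) = 0.160 m. ΔE/E₁ = 0.160/0.459 = 0.348.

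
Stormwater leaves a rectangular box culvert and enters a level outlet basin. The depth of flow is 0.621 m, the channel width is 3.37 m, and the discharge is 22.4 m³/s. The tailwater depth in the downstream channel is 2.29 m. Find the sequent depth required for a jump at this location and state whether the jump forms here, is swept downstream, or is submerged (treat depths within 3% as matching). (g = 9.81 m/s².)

y₂ = 3.51 m; the jump is swept downstream

q = Q/b = 22.4/3.37 = 6.65 m²/s; V₁ = q/y₁ = 10.7 m/s. Fr₁ = V₁/√(g·y₁) = 4.34.
Sequent-depth ratio: y₂/y₁ = ½[√(1 + 8Fr₁²) − 1] = ½[√151.4 − 1] = 5.65.
y₂ = 5.65 × 0.621 = 3.51 m.
Tailwater y_tw = 2.29 m: y_tw < y₂, so the jump is swept downstream.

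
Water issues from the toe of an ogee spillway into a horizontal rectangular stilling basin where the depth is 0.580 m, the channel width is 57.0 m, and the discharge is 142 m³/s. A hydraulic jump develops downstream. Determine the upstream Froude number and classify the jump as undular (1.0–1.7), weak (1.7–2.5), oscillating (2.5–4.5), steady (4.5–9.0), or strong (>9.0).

Fr₁ = 1.80; weak jump

q = Q/b = 142/57.0 = 2.49 m²/s; V₁ = q/y₁ = 4.30 m/s. Fr₁ = V₁/√(g·y₁) = 1.80.
Fr₁ = 1.80 lies in the weak range.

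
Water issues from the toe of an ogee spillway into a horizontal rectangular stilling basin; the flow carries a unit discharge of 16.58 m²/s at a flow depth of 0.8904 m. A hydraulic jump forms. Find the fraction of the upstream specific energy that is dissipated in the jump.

ΔE/E₁ = 0.583 (58.3%)

V₁ = q/y₁ = 16.58/0.8904 = 18.62 m/s. Fr₁ = V₁/√(g·y₁) = 18.62/√(9.81×0.8904) = 6.300.
Bélanger equation: y₂/y₁ = ½[√(1 + 8Fr₁²) − 1] = ½[√318.57 − 1] = 8.424.
y₂ = 8.424 × 0.8904 = 7.501 m.
E₁ = y₁ + V₁²/2g = 18.56 m. ΔE = (y₂ − y₁)³/(4y₁y₂) = 10.81 m. ΔE/E₁ = 10.81/18.56 = 0.583.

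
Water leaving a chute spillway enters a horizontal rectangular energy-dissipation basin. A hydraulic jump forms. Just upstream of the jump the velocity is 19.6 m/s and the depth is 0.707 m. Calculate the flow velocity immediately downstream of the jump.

Fr₁ = V₁/√(g·y₁) = 19.6/√(9.81×0.707) = 7.44.
By Bélanger, y₂/y₁ = ½[√(1 + 8Fr₁²) − 1] = ½[√444.1 − 1] = 10.0.
y₂ = 10.0 × 0.707 = 7.10 m.
q = V₁·y₁ = 19.6 × 0.707 = 13.9 m²/s.
V₂ = q/y₂ = 13.9/7.10 = 1.95 m/s.

V₂ = 1.95 m/s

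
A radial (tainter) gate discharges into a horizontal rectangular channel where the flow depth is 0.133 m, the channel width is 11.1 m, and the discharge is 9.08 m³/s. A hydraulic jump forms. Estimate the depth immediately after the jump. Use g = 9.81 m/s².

q = Q/b = 9.08/11.1 = 0.818 m²/s; V₁ = q/y₁ = 6.15 m/s. Fr₁ = V₁/√(g·y₁) = 5.38.
Bélanger equation: y₂/y₁ = ½[√(1 + 8Fr₁²) − 1] = ½[√232.9 − 1] = 7.13.
y₂ = 7.13 × 0.133 = 0.948 m.

y₂ = 0.948 m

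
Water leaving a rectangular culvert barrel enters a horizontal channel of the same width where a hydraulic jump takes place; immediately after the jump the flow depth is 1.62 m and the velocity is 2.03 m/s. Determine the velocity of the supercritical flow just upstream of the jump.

V₁ = 5.39 m/s

Fr₂ = V₂/√(g·y₂) = 2.03/√(9.81×1.62) = 0.509.
The Bélanger relation is symmetric: y₁/y₂ = ½[√(1 + 8Fr₂²) − 1] = ½[√3.074 − 1] = 0.377.
y₁ = 0.377 × 1.62 = 0.610 m.
V₁ = q/y₁ = 3.29/0.610 = 5.39 m/s.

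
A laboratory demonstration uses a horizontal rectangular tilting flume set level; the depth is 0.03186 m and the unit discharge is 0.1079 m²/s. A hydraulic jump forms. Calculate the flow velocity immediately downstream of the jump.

V₁ = q/y₁ = 0.1079/0.03186 = 3.387 m/s. Fr₁ = V₁/√(g·y₁) = 3.387/√(9.81×0.03186) = 6.058.
Bélanger equation: y₂/y₁ = ½[√(1 + 8Fr₁²) − 1] = ½[√294.58 − 1] = 8.082.
y₂ = 8.082 × 0.03186 = 0.2575 m.
V₂ = q/y₂ = 0.1079/0.2575 = 0.4191 m/s.

V₂ = 0.4191 m/s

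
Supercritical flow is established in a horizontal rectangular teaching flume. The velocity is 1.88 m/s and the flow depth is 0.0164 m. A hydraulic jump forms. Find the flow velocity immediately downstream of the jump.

V₂ = 0.306 m/s

Fr₁ = V₁/√(g·y₁) = 1.88/√(9.81×0.0164) = 4.69.
By Bélanger, y₂/y₁ = ½[√(1 + 8Fr₁²) − 1] = ½[√176.7 − 1] = 6.15.
y₂ = 6.15 × 0.0164 = 0.101 m.
q = V₁·y₁ = 1.88 × 0.0164 = 0.0308 m²/s.
V₂ = q/y₂ = 0.0308/0.101 = 0.306 m/s.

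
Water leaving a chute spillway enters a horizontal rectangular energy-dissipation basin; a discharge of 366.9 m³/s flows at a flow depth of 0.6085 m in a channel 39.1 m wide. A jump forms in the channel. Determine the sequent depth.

y₂ = 5.136 m

q = Q/b = 366.9/39.1 = 9.384 m²/s; V₁ = q/y₁ = 15.42 m/s. Fr₁ = V₁/√(g·y₁) = 6.312.
Conjugate-depth relation: y₂/y₁ = ½[√(1 + 8Fr₁²) − 1] = ½[√319.70 − 1] = 8.440.
y₂ = 8.440 × 0.6085 = 5.136 m.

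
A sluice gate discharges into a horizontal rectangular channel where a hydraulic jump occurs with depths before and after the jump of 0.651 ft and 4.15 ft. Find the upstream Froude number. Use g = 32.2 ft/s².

Fr₁ = 4.85

For a rectangular channel the momentum equation gives q² = ½·g·y₁·y₂·(y₁ + y₂) = ½×32.2×0.651×4.15×4.80 = 209.
q = √209 = 14.5 ft²/s.
V₁ = q/y₁ = 22.2 ft/s; Fr₁ = V₁/√(g·y₁) = 4.85.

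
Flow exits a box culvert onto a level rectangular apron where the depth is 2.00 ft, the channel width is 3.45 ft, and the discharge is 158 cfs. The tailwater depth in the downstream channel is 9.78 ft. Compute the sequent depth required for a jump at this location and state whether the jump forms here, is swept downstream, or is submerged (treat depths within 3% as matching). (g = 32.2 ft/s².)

q = Q/b = 158/3.45 = 45.8 ft²/s; V₁ = q/y₁ = 22.9 ft/s. Fr₁ = V₁/√(g·y₁) = 2.85.
Conjugate-depth relation: y₂/y₁ = ½[√(1 + 8Fr₁²) − 1] = ½[√66.14 − 1] = 3.57.
y₂ = 3.57 × 2.00 = 7.13 ft.
Tailwater y_tw = 9.78 ft: y_tw > y₂, so the jump is submerged.

y₂ = 7.13 ft; the jump is submerged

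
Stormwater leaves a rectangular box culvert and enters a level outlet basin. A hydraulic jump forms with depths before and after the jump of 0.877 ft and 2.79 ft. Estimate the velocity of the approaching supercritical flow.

V₁ = 13.7 ft/s

For a rectangular channel the momentum equation gives q² = ½·g·y₁·y₂·(y₁ + y₂) = ½×32.2×0.877×2.79×3.67 = 144.
q = √144 = 12.0 ft²/s.
V₁ = q/y₁ = 12.0/0.877 = 13.7 ft/s.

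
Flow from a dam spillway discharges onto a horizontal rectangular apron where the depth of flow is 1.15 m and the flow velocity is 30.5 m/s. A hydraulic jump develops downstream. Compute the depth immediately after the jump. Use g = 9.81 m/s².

Fr₁ = V₁/√(g·y₁) = 30.5/√(9.81×1.15) = 9.08.
Bélanger equation: y₂/y₁ = ½[√(1 + 8Fr₁²) − 1] = ½[√660.7 − 1] = 12.4.
y₂ = 12.4 × 1.15 = 14.2 m.

y₂ = 14.2 m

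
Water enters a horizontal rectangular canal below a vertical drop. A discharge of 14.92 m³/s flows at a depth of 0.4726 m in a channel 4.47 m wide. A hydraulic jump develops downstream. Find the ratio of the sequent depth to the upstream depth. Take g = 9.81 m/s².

y₂/y₁ = 4.166

q = Q/b = 14.92/4.47 = 3.338 m²/s; V₁ = q/y₁ = 7.063 m/s. Fr₁ = V₁/√(g·y₁) = 3.280.
Bélanger equation: y₂/y₁ = ½[√(1 + 8Fr₁²) − 1] = ½[√87.072 − 1] = 4.166.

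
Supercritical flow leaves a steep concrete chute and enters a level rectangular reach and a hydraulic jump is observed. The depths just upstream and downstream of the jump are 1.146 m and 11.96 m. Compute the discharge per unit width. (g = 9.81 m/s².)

For a rectangular channel the momentum equation gives q² = ½·g·y₁·y₂·(y₁ + y₂) = ½×9.81×1.146×11.96×13.11 = 881.1.
q = √881.1 = 29.68 m²/s.

q = 29.68 m²/s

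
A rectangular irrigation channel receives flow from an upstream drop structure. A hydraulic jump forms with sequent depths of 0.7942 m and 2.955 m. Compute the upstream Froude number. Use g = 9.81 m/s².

Fr₁ = 2.963

For a rectangular channel the momentum equation gives q² = ½·g·y₁·y₂·(y₁ + y₂) = ½×9.81×0.7942×2.955×3.749 = 43.16.
q = √43.16 = 6.570 m²/s.
V₁ = q/y₁ = 8.272 m/s; Fr₁ = V₁/√(g·y₁) = 2.963.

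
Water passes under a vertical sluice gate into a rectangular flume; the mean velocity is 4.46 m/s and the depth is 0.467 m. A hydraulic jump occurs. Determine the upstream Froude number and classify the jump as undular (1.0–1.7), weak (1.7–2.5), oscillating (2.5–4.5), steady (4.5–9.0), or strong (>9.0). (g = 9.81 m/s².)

Fr₁ = V₁/√(g·y₁) = 4.46/√(9.81×0.467) = 2.08.
Fr₁ = 2.08 lies in the weak range.

Fr₁ = 2.08; weak jump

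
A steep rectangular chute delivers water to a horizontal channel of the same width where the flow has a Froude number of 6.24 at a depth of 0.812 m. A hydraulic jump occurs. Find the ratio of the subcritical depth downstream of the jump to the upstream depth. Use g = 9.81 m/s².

y₂/y₁ = 8.34

Fr₁ = 6.24 (given).
Sequent-depth ratio: y₂/y₁ = ½[√(1 + 8Fr₁²) − 1] = ½[√312.5 − 1] = 8.34.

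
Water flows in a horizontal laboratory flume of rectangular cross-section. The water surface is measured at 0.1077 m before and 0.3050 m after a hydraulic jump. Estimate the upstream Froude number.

For a rectangular channel the momentum equation gives q² = ½·g·y₁·y₂·(y₁ + y₂) = ½×9.81×0.1077×0.3050×0.4127 = 0.06650.
q = √0.06650 = 0.2579 m²/s.
V₁ = q/y₁ = 2.394 m/s; Fr₁ = V₁/√(g·y₁) = 2.329.

Fr₁ = 2.329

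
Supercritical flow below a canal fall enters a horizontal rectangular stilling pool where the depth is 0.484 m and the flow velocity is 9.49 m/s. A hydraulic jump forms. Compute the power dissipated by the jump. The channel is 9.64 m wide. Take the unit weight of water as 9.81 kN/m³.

Fr₁ = V₁/√(g·y₁) = 9.49/√(9.81×0.484) = 4.36.
Conjugate-depth relation: y₂/y₁ = ½[√(1 + 8Fr₁²) − 1] = ½[√152.7 − 1] = 5.68.
y₂ = 5.68 × 0.484 = 2.75 m.
q = V₁·y₁ = 9.49 × 0.484 = 4.59 m²/s. V₂ = q/y₂ = 4.59/2.75 = 1.67 m/s. E₁ = y₁ + V₁²/2g = 5.07 m; E₂ = y₂ + V₂²/2g = 2.89 m. ΔE = E₁ − E₂ = 2.18 m.
Q = q·b = 4.59 × 9.64 = 44.3 m³/s. P = γ·Q·ΔE = 9.81 × 44.3 × 2.18 = 948 kW.

P = 948 kW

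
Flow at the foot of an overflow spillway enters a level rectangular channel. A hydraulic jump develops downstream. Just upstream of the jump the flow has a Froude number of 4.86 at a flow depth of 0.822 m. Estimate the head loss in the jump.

Fr₁ = 4.86 (given).
By Bélanger, y₂/y₁ = ½[√(1 + 8Fr₁²) − 1] = ½[√190.0 − 1] = 6.39.
y₂ = 6.39 × 0.822 = 5.25 m.
V₁ = Fr₁·√(g·y₁) = 4.86×√(9.81×0.822) = 13.8 m/s; q = V₁·y₁ = 11.3 m²/s. V₂ = q/y₂ = 11.3/5.25 = 2.16 m/s. E₁ = y₁ + V₁²/2g = 10.5 m; E₂ = y₂ + V₂²/2g = 5.49 m. ΔE = E₁ − E₂ = 5.04 m.

ΔE = 5.04 m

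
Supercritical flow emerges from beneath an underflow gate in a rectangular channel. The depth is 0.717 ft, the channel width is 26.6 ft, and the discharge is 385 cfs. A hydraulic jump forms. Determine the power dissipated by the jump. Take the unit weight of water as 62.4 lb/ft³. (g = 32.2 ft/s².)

q = Q/b = 385/26.6 = 14.5 ft²/s; V₁ = q/y₁ = 20.2 ft/s. Fr₁ = V₁/√(g·y₁) = 4.20.
Conjugate-depth relation: y₂/y₁ = ½[√(1 + 8Fr₁²) − 1] = ½[√142.2 − 1] = 5.46.
y₂ = 5.46 × 0.717 = 3.92 ft.
Head loss: ΔE = (y₂ − y₁)³/(4y₁y₂) = (3.92 − 0.717)³/(4×0.717×3.92) = 32.8/11.2 = 2.92 ft.
P = γ·Q·ΔE/550 = 62.4 × 385 × 2.92 / 550 = 127 hp.

P = 127 hp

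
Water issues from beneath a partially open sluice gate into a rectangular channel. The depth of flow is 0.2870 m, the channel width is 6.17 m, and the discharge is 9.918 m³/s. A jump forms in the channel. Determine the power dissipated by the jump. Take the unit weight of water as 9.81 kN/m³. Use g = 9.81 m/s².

q = Q/b = 9.918/6.17 = 1.607 m²/s; V₁ = q/y₁ = 5.601 m/s. Fr₁ = V₁/√(g·y₁) = 3.338.
Conjugate-depth relation: y₂/y₁ = ½[√(1 + 8Fr₁²) − 1] = ½[√90.136 − 1] = 4.247.
y₂ = 4.247 × 0.2870 = 1.219 m.
Head loss: ΔE = (y₂ − y₁)³/(4y₁y₂) = (1.219 − 0.2870)³/(4×0.2870×1.219) = 0.8093/1.399 = 0.5783 m.
P = γ·Q·ΔE = 9.81 × 9.918 × 0.5783 = 56.27 kW.

P = 56.27 kW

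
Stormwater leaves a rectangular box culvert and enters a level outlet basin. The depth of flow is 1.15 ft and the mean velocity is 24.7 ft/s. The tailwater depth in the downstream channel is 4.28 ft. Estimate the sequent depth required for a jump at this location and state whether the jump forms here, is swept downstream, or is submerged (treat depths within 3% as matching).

Fr₁ = V₁/√(g·y₁) = 24.7/√(32.2×1.15) = 4.06.
Conjugate-depth relation: y₂/y₁ = ½[√(1 + 8Fr₁²) − 1] = ½[√132.8 − 1] = 5.26.
y₂ = 5.26 × 1.15 = 6.05 ft.
Tailwater y_tw = 4.28 ft: y_tw < y₂, so the jump is swept downstream.

y₂ = 6.05 ft; the jump is swept downstream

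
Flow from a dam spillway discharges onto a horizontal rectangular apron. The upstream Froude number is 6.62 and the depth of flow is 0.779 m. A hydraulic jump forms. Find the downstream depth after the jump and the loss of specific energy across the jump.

y₂ = 6.91 m; ΔE = 10.7 m

Fr₁ = 6.62 (given).
Conjugate-depth relation: y₂/y₁ = ½[√(1 + 8Fr₁²) − 1] = ½[√351.6 − 1] = 8.88.
y₂ = 8.88 × 0.779 = 6.91 m.
Head loss: ΔE = (y₂ − y₁)³/(4y₁y₂) = (6.91 − 0.779)³/(4×0.779×6.91) = 231/21.5 = 10.7 m.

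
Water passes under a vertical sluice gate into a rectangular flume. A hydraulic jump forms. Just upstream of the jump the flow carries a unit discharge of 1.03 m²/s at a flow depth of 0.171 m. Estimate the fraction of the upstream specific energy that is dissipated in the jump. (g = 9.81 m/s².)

ΔE/E₁ = 0.459 (45.9%)

V₁ = q/y₁ = 1.03/0.171 = 6.02 m/s. Fr₁ = V₁/√(g·y₁) = 6.02/√(9.81×0.171) = 4.65.
Bélanger equation: y₂/y₁ = ½[√(1 + 8Fr₁²) − 1] = ½[√174.0 − 1] = 6.10.
y₂ = 6.10 × 0.171 = 1.04 m.
E₁ = y₁ + V₁²/2g = 2.02 m. ΔE = (y₂ − y₁)³/(4y₁y₂) = 0.928 m. ΔE/E₁ = 0.928/2.02 = 0.459.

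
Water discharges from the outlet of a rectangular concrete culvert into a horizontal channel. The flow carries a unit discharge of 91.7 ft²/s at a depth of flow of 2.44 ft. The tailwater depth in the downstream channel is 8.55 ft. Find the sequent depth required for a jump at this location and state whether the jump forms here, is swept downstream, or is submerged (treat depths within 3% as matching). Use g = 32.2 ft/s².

y₂ = 13.5 ft; the jump is swept downstream

V₁ = q/y₁ = 91.7/2.44 = 37.6 ft/s. Fr₁ = V₁/√(g·y₁) = 37.6/√(32.2×2.44) = 4.24.
By Bélanger, y₂/y₁ = ½[√(1 + 8Fr₁²) − 1] = ½[√144.8 − 1] = 5.52.
y₂ = 5.52 × 2.44 = 13.5 ft.
Tailwater y_tw = 8.55 ft: y_tw < y₂, so the jump is swept downstream.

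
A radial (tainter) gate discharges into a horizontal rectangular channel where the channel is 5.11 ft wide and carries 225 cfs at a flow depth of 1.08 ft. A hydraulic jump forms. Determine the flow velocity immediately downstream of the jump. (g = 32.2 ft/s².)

q = Q/b = 225/5.11 = 44.0 ft²/s; V₁ = q/y₁ = 40.8 ft/s. Fr₁ = V₁/√(g·y₁) = 6.91.
Bélanger equation: y₂/y₁ = ½[√(1 + 8Fr₁²) − 1] = ½[√383.4 − 1] = 9.29.
y₂ = 9.29 × 1.08 = 10.0 ft.
V₂ = q/y₂ = 44.0/10.0 = 4.39 ft/s.

V₂ = 4.39 ft/s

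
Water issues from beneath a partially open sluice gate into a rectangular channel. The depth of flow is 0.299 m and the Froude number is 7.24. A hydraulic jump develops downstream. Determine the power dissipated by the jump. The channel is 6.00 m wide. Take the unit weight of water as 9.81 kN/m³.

Fr₁ = 7.24 (given).
By Bélanger, y₂/y₁ = ½[√(1 + 8Fr₁²) − 1] = ½[√420.3 − 1] = 9.75.
y₂ = 9.75 × 0.299 = 2.92 m.
Head loss: ΔE = (y₂ − y₁)³/(4y₁y₂) = (2.92 − 0.299)³/(4×0.299×2.92) = 17.9/3.49 = 5.14 m.
V₁ = Fr₁·√(g·y₁) = 7.24×√(9.81×0.299) = 12.4 m/s; q = V₁·y₁ = 3.71 m²/s. Q = q·b = 3.71 × 6.00 = 22.2 m³/s. P = γ·Q·ΔE = 9.81 × 22.2 × 5.14 = 1121 kW.

P = 1121 kW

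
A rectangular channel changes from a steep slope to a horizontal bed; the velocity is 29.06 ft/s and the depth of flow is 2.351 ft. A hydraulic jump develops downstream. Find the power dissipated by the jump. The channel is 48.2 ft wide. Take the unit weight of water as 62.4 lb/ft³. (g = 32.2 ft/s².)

P = 1773 hp

Fr₁ = V₁/√(g·y₁) = 29.06/√(32.2×2.351) = 3.340.
By Bélanger, y₂/y₁ = ½[√(1 + 8Fr₁²) − 1] = ½[√90.243 − 1] = 4.250.
y₂ = 4.250 × 2.351 = 9.991 ft.
Head loss: ΔE = (y₂ − y₁)³/(4y₁y₂) = (9.991 − 2.351)³/(4×2.351×9.991) = 446.0/93.96 = 4.747 ft.
q = V₁·y₁ = 29.06 × 2.351 = 68.32 ft²/s. Q = q·b = 68.32 × 48.2 = 3293 cfs. P = γ·Q·ΔE/550 = 62.4 × 3293 × 4.747 / 550 = 1773 hp.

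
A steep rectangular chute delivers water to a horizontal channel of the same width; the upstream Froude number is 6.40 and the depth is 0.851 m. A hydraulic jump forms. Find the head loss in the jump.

Fr₁ = 6.40 (given).
By Bélanger, y₂/y₁ = ½[√(1 + 8Fr₁²) − 1] = ½[√328.7 − 1] = 8.56.
y₂ = 8.56 × 0.851 = 7.29 m.
Head loss: ΔE = (y₂ − y₁)³/(4y₁y₂) = (7.29 − 0.851)³/(4×0.851×7.29) = 267/24.8 = 10.8 m.

ΔE = 10.8 m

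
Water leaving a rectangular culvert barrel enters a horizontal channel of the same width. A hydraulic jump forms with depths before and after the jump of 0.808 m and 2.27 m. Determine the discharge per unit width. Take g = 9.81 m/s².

For a rectangular channel the momentum equation gives q² = ½·g·y₁·y₂·(y₁ + y₂) = ½×9.81×0.808×2.27×3.08 = 27.7.
q = √27.7 = 5.26 m²/s.

q = 5.26 m²/s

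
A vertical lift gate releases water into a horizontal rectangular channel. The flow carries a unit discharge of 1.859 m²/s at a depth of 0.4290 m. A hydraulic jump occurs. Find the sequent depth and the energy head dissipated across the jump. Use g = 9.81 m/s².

V₁ = q/y₁ = 1.859/0.4290 = 4.333 m/s. Fr₁ = V₁/√(g·y₁) = 4.333/√(9.81×0.4290) = 2.112.
Sequent-depth ratio: y₂/y₁ = ½[√(1 + 8Fr₁²) − 1] = ½[√36.695 − 1] = 2.529.
y₂ = 2.529 × 0.4290 = 1.085 m.
Head loss: ΔE = (y₂ − y₁)³/(4y₁y₂) = (1.085 − 0.4290)³/(4×0.4290×1.085) = 0.2821/1.862 = 0.1515 m.

y₂ = 1.085 m; ΔE = 0.1515 m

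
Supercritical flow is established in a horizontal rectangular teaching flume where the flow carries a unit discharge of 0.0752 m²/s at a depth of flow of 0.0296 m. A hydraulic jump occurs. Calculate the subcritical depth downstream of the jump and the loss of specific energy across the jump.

V₁ = q/y₁ = 0.0752/0.0296 = 2.54 m/s. Fr₁ = V₁/√(g·y₁) = 2.54/√(9.81×0.0296) = 4.71.
Sequent-depth ratio: y₂/y₁ = ½[√(1 + 8Fr₁²) − 1] = ½[√178.8 − 1] = 6.19.
y₂ = 6.19 × 0.0296 = 0.183 m.
V₂ = q/y₂ = 0.0752/0.183 = 0.411 m/s. E₁ = y₁ + V₁²/2g = 0.359 m; E₂ = y₂ + V₂²/2g = 0.192 m. ΔE = E₁ − E₂ = 0.167 m.

y₂ = 0.183 m; ΔE = 0.167 m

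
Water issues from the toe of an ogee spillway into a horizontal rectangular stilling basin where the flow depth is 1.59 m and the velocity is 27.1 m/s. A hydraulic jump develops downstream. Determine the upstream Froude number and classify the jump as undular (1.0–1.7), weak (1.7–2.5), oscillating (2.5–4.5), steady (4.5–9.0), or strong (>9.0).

Fr₁ = V₁/√(g·y₁) = 27.1/√(9.81×1.59) = 6.86.
Fr₁ = 6.86 lies in the steady range.

Fr₁ = 6.86; steady jump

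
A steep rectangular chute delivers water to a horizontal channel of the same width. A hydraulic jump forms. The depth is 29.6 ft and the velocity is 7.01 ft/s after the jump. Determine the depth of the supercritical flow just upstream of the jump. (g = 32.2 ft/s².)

Fr₂ = V₂/√(g·y₂) = 7.01/√(32.2×29.6) = 0.227.
From the momentum equation (using Fr₂), y₁/y₂ = ½[√(1 + 8Fr₂²) − 1] = ½[√1.412 − 1] = 0.0942.
y₁ = 0.0942 × 29.6 = 2.79 ft.

y₁ = 2.79 ft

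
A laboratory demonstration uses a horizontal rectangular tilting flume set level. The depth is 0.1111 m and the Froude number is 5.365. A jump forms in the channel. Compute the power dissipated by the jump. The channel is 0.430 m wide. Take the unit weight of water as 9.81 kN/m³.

P = 2.334 kW

Fr₁ = 5.365 (given).
Sequent-depth ratio: y₂/y₁ = ½[√(1 + 8Fr₁²) − 1] = ½[√231.27 − 1] = 7.104.
y₂ = 7.104 × 0.1111 = 0.7892 m.
V₁ = Fr₁·√(g·y₁) = 5.365×√(9.81×0.1111) = 5.601 m/s; q = V₁·y₁ = 0.6223 m²/s. V₂ = q/y₂ = 0.6223/0.7892 = 0.7885 m/s. E₁ = y₁ + V₁²/2g = 1.710 m; E₂ = y₂ + V₂²/2g = 0.8209 m. ΔE = E₁ − E₂ = 0.8891 m.
Q = q·b = 0.6223 × 0.430 = 0.2676 m³/s. P = γ·Q·ΔE = 9.81 × 0.2676 × 0.8891 = 2.334 kW.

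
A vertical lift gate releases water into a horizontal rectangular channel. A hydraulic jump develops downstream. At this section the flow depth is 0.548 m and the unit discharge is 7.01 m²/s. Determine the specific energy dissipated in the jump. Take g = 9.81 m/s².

V₁ = q/y₁ = 7.01/0.548 = 12.8 m/s. Fr₁ = V₁/√(g·y₁) = 12.8/√(9.81×0.548) = 5.52.
Conjugate-depth relation: y₂/y₁ = ½[√(1 + 8Fr₁²) − 1] = ½[√244.5 − 1] = 7.32.
y₂ = 7.32 × 0.548 = 4.01 m.
Head loss: ΔE = (y₂ − y₁)³/(4y₁y₂) = (4.01 − 0.548)³/(4×0.548×4.01) = 41.5/8.79 = 4.72 m.

ΔE = 4.72 m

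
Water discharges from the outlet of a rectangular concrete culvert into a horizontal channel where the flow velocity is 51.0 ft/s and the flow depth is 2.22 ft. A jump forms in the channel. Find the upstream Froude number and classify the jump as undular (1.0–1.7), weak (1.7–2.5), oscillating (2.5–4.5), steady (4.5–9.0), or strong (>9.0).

Fr₁ = V₁/√(g·y₁) = 51.0/√(32.2×2.22) = 6.03.
Fr₁ = 6.03 lies in the steady range.

Fr₁ = 6.03; steady jump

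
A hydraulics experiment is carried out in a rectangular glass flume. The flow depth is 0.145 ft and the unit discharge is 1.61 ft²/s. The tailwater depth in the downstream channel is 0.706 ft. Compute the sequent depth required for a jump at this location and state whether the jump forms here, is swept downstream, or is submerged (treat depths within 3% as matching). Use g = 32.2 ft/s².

V₁ = q/y₁ = 1.61/0.145 = 11.1 ft/s. Fr₁ = V₁/√(g·y₁) = 11.1/√(32.2×0.145) = 5.14.
By Bélanger, y₂/y₁ = ½[√(1 + 8Fr₁²) − 1] = ½[√212.2 − 1] = 6.78.
y₂ = 6.78 × 0.145 = 0.984 ft.
Tailwater y_tw = 0.706 ft: y_tw < y₂, so the jump is swept downstream.

y₂ = 0.984 ft; the jump is swept downstream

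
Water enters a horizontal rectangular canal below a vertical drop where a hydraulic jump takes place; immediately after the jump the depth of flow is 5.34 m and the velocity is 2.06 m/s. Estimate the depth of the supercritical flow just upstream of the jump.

y₁ = 0.758 m

Fr₂ = V₂/√(g·y₂) = 2.06/√(9.81×5.34) = 0.285.
The Bélanger relation is symmetric: y₁/y₂ = ½[√(1 + 8Fr₂²) − 1] = ½[√1.648 − 1] = 0.142.
y₁ = 0.142 × 5.34 = 0.758 m.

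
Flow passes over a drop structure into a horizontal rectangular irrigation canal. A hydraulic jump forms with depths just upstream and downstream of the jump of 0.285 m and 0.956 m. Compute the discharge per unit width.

For a rectangular channel the momentum equation gives q² = ½·g·y₁·y₂·(y₁ + y₂) = ½×9.81×0.285×0.956×1.24 = 1.66.
q = √1.66 = 1.29 m²/s.

q = 1.29 m²/s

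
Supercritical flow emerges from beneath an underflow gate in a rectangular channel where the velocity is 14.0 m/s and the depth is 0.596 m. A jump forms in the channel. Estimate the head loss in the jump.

ΔE = 5.83 m

Fr₁ = V₁/√(g·y₁) = 14.0/√(9.81×0.596) = 5.79.
Conjugate-depth relation: y₂/y₁ = ½[√(1 + 8Fr₁²) − 1] = ½[√269.2 − 1] = 7.70.
y₂ = 7.70 × 0.596 = 4.59 m.
Head loss: ΔE = (y₂ − y₁)³/(4y₁y₂) = (4.59 − 0.596)³/(4×0.596×4.59) = 63.8/10.9 = 5.83 m.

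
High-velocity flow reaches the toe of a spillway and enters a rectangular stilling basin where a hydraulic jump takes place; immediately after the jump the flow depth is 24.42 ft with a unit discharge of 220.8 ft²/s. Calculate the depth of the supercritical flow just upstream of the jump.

y₁ = 4.315 ft

V₂ = q/y₂ = 220.8/24.42 = 9.042 ft/s; Fr₂ = V₂/√(g·y₂) = 0.3224.
From the momentum equation (using Fr₂), y₁/y₂ = ½[√(1 + 8Fr₂²) − 1] = ½[√1.8318 − 1] = 0.1767.
y₁ = 0.1767 × 24.42 = 4.315 ft.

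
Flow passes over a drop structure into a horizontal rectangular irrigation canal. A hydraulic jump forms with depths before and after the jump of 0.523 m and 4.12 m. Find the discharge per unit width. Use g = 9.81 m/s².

q = 7.01 m²/s

For a rectangular channel the momentum equation gives q² = ½·g·y₁·y₂·(y₁ + y₂) = ½×9.81×0.523×4.12×4.64 = 49.1.
q = √49.1 = 7.01 m²/s.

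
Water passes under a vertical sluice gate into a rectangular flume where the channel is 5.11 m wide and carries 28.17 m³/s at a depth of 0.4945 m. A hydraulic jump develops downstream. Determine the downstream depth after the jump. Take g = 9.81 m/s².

q = Q/b = 28.17/5.11 = 5.513 m²/s; V₁ = q/y₁ = 11.15 m/s. Fr₁ = V₁/√(g·y₁) = 5.062.
Sequent-depth ratio: y₂/y₁ = ½[√(1 + 8Fr₁²) − 1] = ½[√205.95 − 1] = 6.676.
y₂ = 6.676 × 0.4945 = 3.301 m.

y₂ = 3.301 m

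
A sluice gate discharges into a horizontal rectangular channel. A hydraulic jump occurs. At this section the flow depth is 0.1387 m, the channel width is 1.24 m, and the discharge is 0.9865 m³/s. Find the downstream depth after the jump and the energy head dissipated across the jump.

q = Q/b = 0.9865/1.24 = 0.7956 m²/s; V₁ = q/y₁ = 5.736 m/s. Fr₁ = V₁/√(g·y₁) = 4.917.
By Bélanger, y₂/y₁ = ½[√(1 + 8Fr₁²) − 1] = ½[√194.44 − 1] = 6.472.
y₂ = 6.472 × 0.1387 = 0.8977 m.
Head loss: ΔE = (y₂ − y₁)³/(4y₁y₂) = (0.8977 − 0.1387)³/(4×0.1387×0.8977) = 0.4372/0.4980 = 0.8779 m.

y₂ = 0.8977 m; ΔE = 0.8779 m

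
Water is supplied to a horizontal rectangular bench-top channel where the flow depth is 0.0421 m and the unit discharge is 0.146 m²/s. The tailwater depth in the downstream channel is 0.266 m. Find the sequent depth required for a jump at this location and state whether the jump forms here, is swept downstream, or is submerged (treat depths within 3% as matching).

y₂ = 0.301 m; the jump is swept downstream

V₁ = q/y₁ = 0.146/0.0421 = 3.47 m/s. Fr₁ = V₁/√(g·y₁) = 3.47/√(9.81×0.0421) = 5.40.
Conjugate-depth relation: y₂/y₁ = ½[√(1 + 8Fr₁²) − 1] = ½[√234.0 − 1] = 7.15.
y₂ = 7.15 × 0.0421 = 0.301 m.
Tailwater y_tw = 0.266 m: y_tw < y₂, so the jump is swept downstream.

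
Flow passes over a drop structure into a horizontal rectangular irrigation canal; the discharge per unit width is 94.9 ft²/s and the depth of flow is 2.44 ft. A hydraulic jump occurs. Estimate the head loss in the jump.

V₁ = q/y₁ = 94.9/2.44 = 38.9 ft/s. Fr₁ = V₁/√(g·y₁) = 38.9/√(32.2×2.44) = 4.39.
Conjugate-depth relation: y₂/y₁ = ½[√(1 + 8Fr₁²) − 1] = ½[√155.0 − 1] = 5.73.
y₂ = 5.73 × 2.44 = 14.0 ft.
Head loss: ΔE = (y₂ − y₁)³/(4y₁y₂) = (14.0 − 2.44)³/(4×2.44×14.0) = 1533/136 = 11.2 ft.

ΔE = 11.2 ft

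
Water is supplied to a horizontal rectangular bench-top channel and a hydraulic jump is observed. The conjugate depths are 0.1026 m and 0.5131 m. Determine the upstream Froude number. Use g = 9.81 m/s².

For a rectangular channel the momentum equation gives q² = ½·g·y₁·y₂·(y₁ + y₂) = ½×9.81×0.1026×0.5131×0.6157 = 0.1590.
q = √0.1590 = 0.3987 m²/s.
V₁ = q/y₁ = 3.886 m/s; Fr₁ = V₁/√(g·y₁) = 3.874.

Fr₁ = 3.874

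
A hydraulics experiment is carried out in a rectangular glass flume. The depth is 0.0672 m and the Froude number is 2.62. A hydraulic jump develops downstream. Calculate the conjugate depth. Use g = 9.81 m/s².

y₂ = 0.218 m

Fr₁ = 2.62 (given).
Bélanger equation: y₂/y₁ = ½[√(1 + 8Fr₁²) − 1] = ½[√55.92 − 1] = 3.24.
y₂ = 3.24 × 0.0672 = 0.218 m.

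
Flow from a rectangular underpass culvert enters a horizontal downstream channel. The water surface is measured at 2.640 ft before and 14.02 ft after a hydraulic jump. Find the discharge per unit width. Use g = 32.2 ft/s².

For a rectangular channel the momentum equation gives q² = ½·g·y₁·y₂·(y₁ + y₂) = ½×32.2×2.640×14.02×16.66 = 9928.
q = √9928 = 99.64 ft²/s.

q = 99.64 ft²/s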